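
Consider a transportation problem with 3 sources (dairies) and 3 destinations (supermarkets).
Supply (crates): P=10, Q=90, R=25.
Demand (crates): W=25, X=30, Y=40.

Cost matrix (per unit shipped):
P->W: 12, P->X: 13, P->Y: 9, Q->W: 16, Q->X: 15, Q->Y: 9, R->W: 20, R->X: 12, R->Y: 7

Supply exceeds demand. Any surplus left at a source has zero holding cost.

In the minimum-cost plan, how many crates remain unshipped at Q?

30

Minimum-cost shipments:
  P to W: 10 × 12 = 120
  Q to W: 15 × 16 = 240
  Q to X: 5 × 15 = 75
  Q to Y: 40 × 9 = 360
  R to X: 25 × 12 = 300
Total cost = 1095.
Q ships 60 of its 90, leaving 30.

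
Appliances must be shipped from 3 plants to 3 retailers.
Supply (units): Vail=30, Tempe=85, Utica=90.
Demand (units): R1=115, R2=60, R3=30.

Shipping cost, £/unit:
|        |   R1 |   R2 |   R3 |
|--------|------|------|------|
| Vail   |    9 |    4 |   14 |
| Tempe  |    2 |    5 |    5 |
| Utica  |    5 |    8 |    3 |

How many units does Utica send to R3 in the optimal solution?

Solving gives:
  Vail→R2: 30 units
  Tempe→R1: 55 units
  Tempe→R2: 30 units
  Utica→R1: 60 units
  Utica→R3: 30 units
Total cost = £770.
So Utica→R3 carries 30 units.

30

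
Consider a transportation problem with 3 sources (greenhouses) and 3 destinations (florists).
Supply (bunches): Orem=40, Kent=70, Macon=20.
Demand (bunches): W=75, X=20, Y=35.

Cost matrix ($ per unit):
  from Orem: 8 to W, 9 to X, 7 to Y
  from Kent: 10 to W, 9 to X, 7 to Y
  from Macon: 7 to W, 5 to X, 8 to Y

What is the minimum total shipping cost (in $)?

1015

One minimum-cost allocation:
  Orem->W: 40 bunches
  Kent->W: 35 bunches
  Kent->Y: 35 bunches
  Macon->X: 20 bunches
Total cost = $1015.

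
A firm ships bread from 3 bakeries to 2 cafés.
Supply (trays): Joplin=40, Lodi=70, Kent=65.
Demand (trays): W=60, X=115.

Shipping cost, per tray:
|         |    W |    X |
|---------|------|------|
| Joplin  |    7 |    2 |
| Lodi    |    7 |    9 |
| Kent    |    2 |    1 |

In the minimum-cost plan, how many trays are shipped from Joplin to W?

Solving gives:
  Joplin to X: 40 trays
  Lodi to W: 60 trays
  Lodi to X: 10 trays
  Kent to X: 65 trays
Total cost = 655.
The route Joplin→W is not used.

0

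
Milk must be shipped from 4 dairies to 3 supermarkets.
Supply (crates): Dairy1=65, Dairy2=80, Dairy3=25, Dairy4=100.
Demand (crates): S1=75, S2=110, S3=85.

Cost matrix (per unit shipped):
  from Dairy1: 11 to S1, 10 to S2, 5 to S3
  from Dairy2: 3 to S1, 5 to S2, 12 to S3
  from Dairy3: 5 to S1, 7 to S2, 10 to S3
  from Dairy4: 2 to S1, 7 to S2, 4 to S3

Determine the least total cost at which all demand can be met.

One minimum-cost allocation:
  Dairy1 to S3: 65 × 5 = 325
  Dairy2 to S2: 80 × 5 = 400
  Dairy3 to S2: 25 × 7 = 175
  Dairy4 to S1: 75 × 2 = 150
  Dairy4 to S2: 5 × 7 = 35
  Dairy4 to S3: 20 × 4 = 80
Total = 325 + 400 + 175 + 150 + 35 + 80 = 1165.
(Supply check: Dairy1 ships 65; Dairy2 ships 80; Dairy3 ships 25; Dairy4 ships 100.)

1165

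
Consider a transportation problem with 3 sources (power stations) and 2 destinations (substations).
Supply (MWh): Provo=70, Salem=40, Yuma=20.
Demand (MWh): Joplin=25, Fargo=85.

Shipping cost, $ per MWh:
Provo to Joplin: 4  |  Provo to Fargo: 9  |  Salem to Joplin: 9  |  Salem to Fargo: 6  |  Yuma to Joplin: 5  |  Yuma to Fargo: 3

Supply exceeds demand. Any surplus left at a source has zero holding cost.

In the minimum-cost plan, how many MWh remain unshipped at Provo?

Minimum-cost shipments:
  Provo->Joplin: 25 × $4 = $100
  Provo->Fargo: 25 × $9 = $225
  Salem->Fargo: 40 × $6 = $240
  Yuma->Fargo: 20 × $3 = $60
Total cost = $625.
Provo ships 50 of its 70, leaving 20.

20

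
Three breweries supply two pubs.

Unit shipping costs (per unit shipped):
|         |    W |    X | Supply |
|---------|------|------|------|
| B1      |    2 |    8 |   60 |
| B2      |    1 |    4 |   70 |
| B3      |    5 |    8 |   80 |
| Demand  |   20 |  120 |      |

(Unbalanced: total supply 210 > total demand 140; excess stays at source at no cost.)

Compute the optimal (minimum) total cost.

An optimal shipping plan:
  B1->W: 20 × 2 = 40
  B1->X: 40 × 8 = 320
  B2->X: 70 × 4 = 280
  B3->X: 10 × 8 = 80
Total = 40 + 320 + 280 + 80 = 720.

720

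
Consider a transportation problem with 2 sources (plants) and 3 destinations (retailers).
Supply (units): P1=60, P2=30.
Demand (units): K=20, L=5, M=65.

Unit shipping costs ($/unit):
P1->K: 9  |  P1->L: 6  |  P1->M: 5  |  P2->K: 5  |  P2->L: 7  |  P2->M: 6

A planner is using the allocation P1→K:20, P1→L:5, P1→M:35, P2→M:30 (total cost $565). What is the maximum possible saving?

Current plan cost = 20·9 + 5·6 + 35·5 + 30·6 = $565.
Optimal plan:
  P1–L: 5 × $6 = $30
  P1–M: 55 × $5 = $275
  P2–K: 20 × $5 = $100
  P2–M: 10 × $6 = $60
Optimal cost = $465.
Saving = 565 − 465 = $100.

100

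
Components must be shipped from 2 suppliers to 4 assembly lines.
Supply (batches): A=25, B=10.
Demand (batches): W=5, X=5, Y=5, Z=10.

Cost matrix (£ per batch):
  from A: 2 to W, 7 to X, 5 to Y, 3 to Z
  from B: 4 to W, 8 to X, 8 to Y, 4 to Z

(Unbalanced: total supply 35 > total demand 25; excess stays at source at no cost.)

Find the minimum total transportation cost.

One minimum-cost allocation:
  A→W: 5 × £2 = £10
  A→X: 5 × £7 = £35
  A→Y: 5 × £5 = £25
  A→Z: 10 × £3 = £30
Total = 10 + 35 + 25 + 30 = £100.

100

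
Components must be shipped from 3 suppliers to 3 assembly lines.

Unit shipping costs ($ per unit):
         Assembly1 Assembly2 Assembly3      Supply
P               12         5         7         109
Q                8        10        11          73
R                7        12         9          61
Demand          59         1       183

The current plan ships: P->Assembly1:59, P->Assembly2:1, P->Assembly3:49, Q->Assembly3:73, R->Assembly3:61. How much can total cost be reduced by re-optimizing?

Current plan cost = 59·12 + 1·5 + 49·7 + 73·11 + 61·9 = $2408.
Optimal plan:
  P→Assembly2: 1 × $5 = $5
  P→Assembly3: 108 × $7 = $756
  Q→Assembly1: 59 × $8 = $472
  Q→Assembly3: 14 × $11 = $154
  R→Assembly3: 61 × $9 = $549
Optimal cost = $1936.
Saving = 2408 − 1936 = $472.

472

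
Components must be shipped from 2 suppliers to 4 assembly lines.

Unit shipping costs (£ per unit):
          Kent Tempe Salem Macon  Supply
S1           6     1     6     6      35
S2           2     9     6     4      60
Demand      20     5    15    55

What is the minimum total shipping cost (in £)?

385

A cheapest plan:
  S1 to Tempe: 5 batches
  S1 to Salem: 15 batches
  S1 to Macon: 15 batches
  S2 to Kent: 20 batches
  S2 to Macon: 40 batches
Total cost = £385.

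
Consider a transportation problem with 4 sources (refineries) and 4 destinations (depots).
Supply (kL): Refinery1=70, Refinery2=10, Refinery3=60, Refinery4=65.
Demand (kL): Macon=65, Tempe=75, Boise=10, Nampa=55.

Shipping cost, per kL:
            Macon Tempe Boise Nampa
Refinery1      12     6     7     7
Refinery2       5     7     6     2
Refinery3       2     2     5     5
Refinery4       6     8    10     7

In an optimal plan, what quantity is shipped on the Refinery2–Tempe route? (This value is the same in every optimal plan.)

0

Solving gives:
  Refinery1->Tempe: 60 kL
  Refinery1->Boise: 10 kL
  Refinery2->Nampa: 10 kL
  Refinery3->Macon: 45 kL
  Refinery3->Tempe: 15 kL
  Refinery4->Macon: 20 kL
  Refinery4->Nampa: 45 kL
Total cost = 1005.
The route Refinery2→Tempe is not used.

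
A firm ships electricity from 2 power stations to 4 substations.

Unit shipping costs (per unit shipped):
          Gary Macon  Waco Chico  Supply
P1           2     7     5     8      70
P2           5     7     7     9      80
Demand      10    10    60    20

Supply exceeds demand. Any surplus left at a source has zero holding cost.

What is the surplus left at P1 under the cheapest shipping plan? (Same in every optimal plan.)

0

Minimum-cost shipments:
  P1–Gary: 10 × 2 = 20
  P1–Waco: 60 × 5 = 300
  P2–Macon: 10 × 7 = 70
  P2–Chico: 20 × 9 = 180
Total cost = 570.
P1 ships 70 of its 70, leaving 0.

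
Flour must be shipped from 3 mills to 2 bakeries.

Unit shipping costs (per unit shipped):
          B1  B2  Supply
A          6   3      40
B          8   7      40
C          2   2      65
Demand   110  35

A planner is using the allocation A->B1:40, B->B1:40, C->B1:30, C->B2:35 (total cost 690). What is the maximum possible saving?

105

Current plan cost = 40·6 + 40·8 + 30·2 + 35·2 = 690.
Optimal plan:
  A–B1: 5 × 6 = 30
  A–B2: 35 × 3 = 105
  B–B1: 40 × 8 = 320
  C–B1: 65 × 2 = 130
Optimal cost = 585.
Saving = 690 − 585 = 105.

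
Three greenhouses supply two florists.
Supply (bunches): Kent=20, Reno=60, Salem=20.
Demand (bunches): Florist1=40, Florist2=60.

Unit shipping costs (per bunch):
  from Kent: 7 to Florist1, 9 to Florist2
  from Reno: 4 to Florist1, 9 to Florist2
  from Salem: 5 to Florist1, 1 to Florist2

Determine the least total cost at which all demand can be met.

Optimal allocation:
  Kent–Florist2: 20 × 9 = 180
  Reno–Florist1: 40 × 4 = 160
  Reno–Florist2: 20 × 9 = 180
  Salem–Florist2: 20 × 1 = 20
Total = 180 + 160 + 180 + 20 = 540.

540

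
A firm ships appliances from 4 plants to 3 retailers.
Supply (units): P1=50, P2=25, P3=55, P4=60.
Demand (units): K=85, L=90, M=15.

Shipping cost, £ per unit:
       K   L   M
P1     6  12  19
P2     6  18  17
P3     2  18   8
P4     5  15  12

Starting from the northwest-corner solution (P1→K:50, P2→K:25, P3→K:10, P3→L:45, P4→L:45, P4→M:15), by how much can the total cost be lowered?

Current plan cost = 50·6 + 25·6 + 10·2 + 45·18 + 45·15 + 15·12 = £2135.
Optimal plan:
  P1→L: 50 × £12 = £600
  P2→K: 25 × £6 = £150
  P3→K: 40 × £2 = £80
  P3→M: 15 × £8 = £120
  P4→K: 20 × £5 = £100
  P4→L: 40 × £15 = £600
Optimal cost = £1650.
Saving = 2135 − 1650 = £485.

485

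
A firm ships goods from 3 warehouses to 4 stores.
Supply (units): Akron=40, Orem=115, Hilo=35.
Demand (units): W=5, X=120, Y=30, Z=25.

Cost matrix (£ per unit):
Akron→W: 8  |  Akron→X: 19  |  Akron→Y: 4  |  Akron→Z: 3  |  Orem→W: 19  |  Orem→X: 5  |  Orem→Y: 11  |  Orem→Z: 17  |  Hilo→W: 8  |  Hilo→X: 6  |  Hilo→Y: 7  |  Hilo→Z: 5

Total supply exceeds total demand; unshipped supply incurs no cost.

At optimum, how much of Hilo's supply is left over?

Minimum-cost shipments:
  Akron–Y: 30 units
  Akron–Z: 10 units
  Orem–X: 115 units
  Hilo–W: 5 units
  Hilo–X: 5 units
  Hilo–Z: 15 units
Total cost = £870.
Hilo ships 25 of its 35, leaving 10.

10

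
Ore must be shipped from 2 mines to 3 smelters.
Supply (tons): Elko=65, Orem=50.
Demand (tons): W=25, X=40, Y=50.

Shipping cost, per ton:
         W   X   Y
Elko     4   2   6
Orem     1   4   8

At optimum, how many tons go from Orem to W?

25

Optimal shipments:
  Elko->X: 40 × 2 = 80
  Elko->Y: 25 × 6 = 150
  Orem->W: 25 × 1 = 25
  Orem->Y: 25 × 8 = 200
Total cost = 455.
So Orem→W carries 25 tons.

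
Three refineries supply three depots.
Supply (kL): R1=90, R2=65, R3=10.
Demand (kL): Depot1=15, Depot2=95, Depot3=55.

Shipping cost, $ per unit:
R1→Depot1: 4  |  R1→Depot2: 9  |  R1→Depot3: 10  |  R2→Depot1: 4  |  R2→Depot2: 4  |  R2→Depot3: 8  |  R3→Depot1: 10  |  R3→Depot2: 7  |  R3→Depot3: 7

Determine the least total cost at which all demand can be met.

A cheapest plan:
  R1->Depot1: 15 × $4 = $60
  R1->Depot2: 30 × $9 = $270
  R1->Depot3: 45 × $10 = $450
  R2->Depot2: 65 × $4 = $260
  R3->Depot3: 10 × $7 = $70
Total = 60 + 270 + 450 + 260 + 70 = $1110.
(Supply check: R1 ships 90; R2 ships 65; R3 ships 10.)

1110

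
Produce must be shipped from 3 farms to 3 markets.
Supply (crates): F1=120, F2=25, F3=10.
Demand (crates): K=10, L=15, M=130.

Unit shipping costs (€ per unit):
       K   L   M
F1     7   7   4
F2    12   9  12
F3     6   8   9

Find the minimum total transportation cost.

795

A cheapest plan:
  F1->M: 120 × €4 = €480
  F2->L: 15 × €9 = €135
  F2->M: 10 × €12 = €120
  F3->K: 10 × €6 = €60
Total = 480 + 135 + 120 + 60 = €795.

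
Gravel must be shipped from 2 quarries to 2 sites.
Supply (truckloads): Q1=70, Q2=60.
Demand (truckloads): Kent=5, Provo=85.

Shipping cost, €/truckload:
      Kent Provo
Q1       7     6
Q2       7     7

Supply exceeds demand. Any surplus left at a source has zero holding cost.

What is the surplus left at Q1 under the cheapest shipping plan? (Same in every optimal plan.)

0

An optimal plan:
  Q1 to Provo: 70 × €6 = €420
  Q2 to Kent: 5 × €7 = €35
  Q2 to Provo: 15 × €7 = €105
Total cost = €560.
Q1 ships 70 of its 70, leaving 0.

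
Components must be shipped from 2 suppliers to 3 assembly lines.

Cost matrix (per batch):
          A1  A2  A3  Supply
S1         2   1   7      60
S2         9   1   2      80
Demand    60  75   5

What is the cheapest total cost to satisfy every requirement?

Optimal allocation:
  S1–A1: 60 × 2 = 120
  S2–A2: 75 × 1 = 75
  S2–A3: 5 × 2 = 10
Total = 120 + 75 + 10 = 205.

205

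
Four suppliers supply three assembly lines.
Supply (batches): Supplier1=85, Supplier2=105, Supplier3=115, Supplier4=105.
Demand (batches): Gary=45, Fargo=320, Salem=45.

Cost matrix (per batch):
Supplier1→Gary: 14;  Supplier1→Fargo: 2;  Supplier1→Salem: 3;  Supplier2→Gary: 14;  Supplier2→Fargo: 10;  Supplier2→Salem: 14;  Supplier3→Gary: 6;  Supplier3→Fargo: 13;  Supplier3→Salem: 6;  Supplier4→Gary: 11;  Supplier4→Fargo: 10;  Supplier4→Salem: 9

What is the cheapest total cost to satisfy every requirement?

3135

An optimal shipping plan:
  Supplier1–Fargo: 85 × 2 = 170
  Supplier2–Fargo: 105 × 10 = 1050
  Supplier3–Gary: 45 × 6 = 270
  Supplier3–Fargo: 25 × 13 = 325
  Supplier3–Salem: 45 × 6 = 270
  Supplier4–Fargo: 105 × 10 = 1050
Total = 170 + 1050 + 270 + 325 + 270 + 1050 = 3135.
(Supply check: Supplier1 ships 85; Supplier2 ships 105; Supplier3 ships 115; Supplier4 ships 105.)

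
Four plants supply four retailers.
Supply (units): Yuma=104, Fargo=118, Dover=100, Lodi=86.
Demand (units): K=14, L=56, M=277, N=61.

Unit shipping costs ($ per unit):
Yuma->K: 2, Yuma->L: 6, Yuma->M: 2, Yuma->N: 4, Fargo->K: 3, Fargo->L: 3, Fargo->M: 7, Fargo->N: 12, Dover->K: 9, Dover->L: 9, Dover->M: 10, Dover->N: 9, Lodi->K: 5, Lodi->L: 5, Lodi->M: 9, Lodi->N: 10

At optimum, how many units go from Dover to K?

0

The minimum-cost plan:
  Yuma→M: 104 × $2 = $208
  Fargo→K: 14 × $3 = $42
  Fargo→L: 56 × $3 = $168
  Fargo→M: 48 × $7 = $336
  Dover→M: 39 × $10 = $390
  Dover→N: 61 × $9 = $549
  Lodi→M: 86 × $9 = $774
Total cost = $2467.
The route Dover→K is not used.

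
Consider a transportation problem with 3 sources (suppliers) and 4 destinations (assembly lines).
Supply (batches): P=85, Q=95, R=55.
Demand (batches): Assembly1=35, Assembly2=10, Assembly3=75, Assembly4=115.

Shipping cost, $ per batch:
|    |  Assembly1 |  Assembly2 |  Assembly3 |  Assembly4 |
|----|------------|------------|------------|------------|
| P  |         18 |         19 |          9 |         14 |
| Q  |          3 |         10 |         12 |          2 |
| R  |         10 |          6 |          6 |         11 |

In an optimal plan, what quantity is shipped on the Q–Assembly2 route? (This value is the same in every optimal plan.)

0

Solving gives:
  P to Assembly3: 65 × $9 = $585
  P to Assembly4: 20 × $14 = $280
  Q to Assembly4: 95 × $2 = $190
  R to Assembly1: 35 × $10 = $350
  R to Assembly2: 10 × $6 = $60
  R to Assembly3: 10 × $6 = $60
Total cost = $1525.
The route Q→Assembly2 is not used.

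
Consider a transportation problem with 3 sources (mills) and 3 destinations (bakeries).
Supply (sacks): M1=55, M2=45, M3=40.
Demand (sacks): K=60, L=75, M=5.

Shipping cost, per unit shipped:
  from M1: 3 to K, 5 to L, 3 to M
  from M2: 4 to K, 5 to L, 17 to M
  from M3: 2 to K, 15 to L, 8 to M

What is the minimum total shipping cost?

A cheapest plan:
  M1->K: 20 × 3 = 60
  M1->L: 30 × 5 = 150
  M1->M: 5 × 3 = 15
  M2->L: 45 × 5 = 225
  M3->K: 40 × 2 = 80
Total = 60 + 150 + 15 + 225 + 80 = 530.
(Supply check: M1 ships 55; M2 ships 45; M3 ships 40.)

530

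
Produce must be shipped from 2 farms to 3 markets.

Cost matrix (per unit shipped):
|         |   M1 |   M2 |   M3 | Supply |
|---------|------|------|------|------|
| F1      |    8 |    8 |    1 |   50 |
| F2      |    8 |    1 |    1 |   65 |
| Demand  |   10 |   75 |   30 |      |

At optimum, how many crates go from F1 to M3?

30

Optimal shipments:
  F1→M1: 10 × 8 = 80
  F1→M2: 10 × 8 = 80
  F1→M3: 30 × 1 = 30
  F2→M2: 65 × 1 = 65
Total cost = 255.
So F1→M3 carries 30 crates.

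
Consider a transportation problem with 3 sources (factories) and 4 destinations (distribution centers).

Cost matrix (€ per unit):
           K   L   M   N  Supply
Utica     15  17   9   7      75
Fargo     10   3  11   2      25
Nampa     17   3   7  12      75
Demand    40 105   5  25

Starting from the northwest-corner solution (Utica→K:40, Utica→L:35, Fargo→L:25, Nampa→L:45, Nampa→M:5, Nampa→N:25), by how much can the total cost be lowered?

535

Current plan cost = 40·15 + 35·17 + 25·3 + 45·3 + 5·7 + 25·12 = €1740.
Optimal plan:
  Utica to K: 40 × €15 = €600
  Utica to L: 5 × €17 = €85
  Utica to M: 5 × €9 = €45
  Utica to N: 25 × €7 = €175
  Fargo to L: 25 × €3 = €75
  Nampa to L: 75 × €3 = €225
Optimal cost = €1205.
Saving = 1740 − 1205 = €535.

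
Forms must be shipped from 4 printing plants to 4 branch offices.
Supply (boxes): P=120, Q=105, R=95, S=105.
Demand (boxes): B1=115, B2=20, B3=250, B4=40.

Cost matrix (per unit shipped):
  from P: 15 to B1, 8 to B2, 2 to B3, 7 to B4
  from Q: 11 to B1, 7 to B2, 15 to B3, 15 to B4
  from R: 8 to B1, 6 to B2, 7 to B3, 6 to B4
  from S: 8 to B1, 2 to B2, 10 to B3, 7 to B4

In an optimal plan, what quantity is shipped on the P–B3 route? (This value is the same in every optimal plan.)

120

The minimum-cost plan:
  P–B3: 120 × 2 = 240
  Q–B1: 105 × 11 = 1155
  R–B3: 95 × 7 = 665
  S–B1: 10 × 8 = 80
  S–B2: 20 × 2 = 40
  S–B3: 35 × 10 = 350
  S–B4: 40 × 7 = 280
Total cost = 2810.
So P→B3 carries 120 boxes.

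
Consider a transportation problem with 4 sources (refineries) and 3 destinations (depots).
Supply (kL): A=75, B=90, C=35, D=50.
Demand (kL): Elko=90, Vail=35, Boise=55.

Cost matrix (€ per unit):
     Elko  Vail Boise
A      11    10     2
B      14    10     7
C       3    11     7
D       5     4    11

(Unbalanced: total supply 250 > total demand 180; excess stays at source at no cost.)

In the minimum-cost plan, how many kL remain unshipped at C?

Minimum-cost shipments:
  A to Elko: 20 × €11 = €220
  A to Boise: 55 × €2 = €110
  B to Vail: 20 × €10 = €200
  C to Elko: 35 × €3 = €105
  D to Elko: 35 × €5 = €175
  D to Vail: 15 × €4 = €60
Total cost = €870.
C ships 35 of its 35, leaving 0.

0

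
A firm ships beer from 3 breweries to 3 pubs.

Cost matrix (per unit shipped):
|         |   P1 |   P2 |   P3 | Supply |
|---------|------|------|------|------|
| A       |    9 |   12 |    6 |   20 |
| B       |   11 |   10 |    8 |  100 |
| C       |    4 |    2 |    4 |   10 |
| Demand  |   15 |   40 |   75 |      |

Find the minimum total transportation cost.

A cheapest plan:
  A–P3: 20 × 6 = 120
  B–P1: 15 × 11 = 165
  B–P2: 30 × 10 = 300
  B–P3: 55 × 8 = 440
  C–P2: 10 × 2 = 20
Total = 120 + 165 + 300 + 440 + 20 = 1045.
(Supply check: A ships 20; B ships 100; C ships 10.)

1045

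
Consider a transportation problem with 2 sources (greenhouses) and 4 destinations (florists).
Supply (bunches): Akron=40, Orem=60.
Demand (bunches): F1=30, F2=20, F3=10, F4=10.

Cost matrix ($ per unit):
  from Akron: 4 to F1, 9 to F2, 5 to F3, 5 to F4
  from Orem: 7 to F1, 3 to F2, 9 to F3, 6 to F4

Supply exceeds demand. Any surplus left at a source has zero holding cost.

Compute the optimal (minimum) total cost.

290

A cheapest plan:
  Akron->F1: 30 × $4 = $120
  Akron->F3: 10 × $5 = $50
  Orem->F2: 20 × $3 = $60
  Orem->F4: 10 × $6 = $60
Total = 120 + 50 + 60 + 60 = $290.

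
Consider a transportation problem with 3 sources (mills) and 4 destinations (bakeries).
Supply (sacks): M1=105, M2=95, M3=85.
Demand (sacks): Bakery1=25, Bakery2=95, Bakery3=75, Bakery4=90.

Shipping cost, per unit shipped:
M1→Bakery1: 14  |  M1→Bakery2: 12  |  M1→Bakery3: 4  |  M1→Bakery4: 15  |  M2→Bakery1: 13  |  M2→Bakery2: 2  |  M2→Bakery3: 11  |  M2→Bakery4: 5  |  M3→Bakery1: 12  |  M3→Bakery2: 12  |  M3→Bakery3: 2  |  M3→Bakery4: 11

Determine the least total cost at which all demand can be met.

A cheapest plan:
  M1 to Bakery1: 25 × 14 = 350
  M1 to Bakery2: 5 × 12 = 60
  M1 to Bakery3: 75 × 4 = 300
  M2 to Bakery2: 90 × 2 = 180
  M2 to Bakery4: 5 × 5 = 25
  M3 to Bakery4: 85 × 11 = 935
Total = 350 + 60 + 300 + 180 + 25 + 935 = 1850.
(Supply check: M1 ships 105; M2 ships 95; M3 ships 85.)

1850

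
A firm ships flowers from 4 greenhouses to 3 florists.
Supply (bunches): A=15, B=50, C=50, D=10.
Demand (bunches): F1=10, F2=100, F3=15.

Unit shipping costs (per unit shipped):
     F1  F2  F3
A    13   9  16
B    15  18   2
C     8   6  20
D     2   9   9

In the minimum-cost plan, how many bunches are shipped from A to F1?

Optimal shipments:
  A to F2: 15 bunches
  B to F2: 35 bunches
  B to F3: 15 bunches
  C to F2: 50 bunches
  D to F1: 10 bunches
Total cost = 1115.
The route A→F1 is not used.

0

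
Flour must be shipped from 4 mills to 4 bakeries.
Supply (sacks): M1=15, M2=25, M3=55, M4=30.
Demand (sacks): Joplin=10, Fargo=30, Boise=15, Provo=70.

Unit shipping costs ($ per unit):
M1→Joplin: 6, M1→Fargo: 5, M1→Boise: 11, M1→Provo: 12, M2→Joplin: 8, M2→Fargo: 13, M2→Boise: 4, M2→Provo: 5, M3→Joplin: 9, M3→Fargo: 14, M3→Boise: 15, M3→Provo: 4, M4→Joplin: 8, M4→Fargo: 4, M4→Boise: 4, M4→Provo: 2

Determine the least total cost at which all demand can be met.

One minimum-cost allocation:
  M1 to Joplin: 10 × $6 = $60
  M1 to Fargo: 5 × $5 = $25
  M2 to Boise: 15 × $4 = $60
  M2 to Provo: 10 × $5 = $50
  M3 to Provo: 55 × $4 = $220
  M4 to Fargo: 25 × $4 = $100
  M4 to Provo: 5 × $2 = $10
Total = 60 + 25 + 60 + 50 + 220 + 100 + 10 = $525.
(Supply check: M1 ships 15; M2 ships 25; M3 ships 55; M4 ships 30.)

525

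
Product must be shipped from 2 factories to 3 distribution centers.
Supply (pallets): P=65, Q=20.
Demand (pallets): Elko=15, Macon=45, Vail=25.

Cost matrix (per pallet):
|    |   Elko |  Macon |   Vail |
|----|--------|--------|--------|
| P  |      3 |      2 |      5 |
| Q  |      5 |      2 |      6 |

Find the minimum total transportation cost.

260

One minimum-cost allocation:
  P to Elko: 15 pallets
  P to Macon: 25 pallets
  P to Vail: 25 pallets
  Q to Macon: 20 pallets
Total cost = 260.
(Supply check: P ships 65; Q ships 20.)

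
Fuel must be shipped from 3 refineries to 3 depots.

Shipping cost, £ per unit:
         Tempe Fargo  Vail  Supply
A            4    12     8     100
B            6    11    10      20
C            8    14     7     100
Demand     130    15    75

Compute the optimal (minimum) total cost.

One minimum-cost allocation:
  A→Tempe: 100 × £4 = £400
  B→Tempe: 5 × £6 = £30
  B→Fargo: 15 × £11 = £165
  C→Tempe: 25 × £8 = £200
  C→Vail: 75 × £7 = £525
Total = 400 + 30 + 165 + 200 + 525 = £1320.

1320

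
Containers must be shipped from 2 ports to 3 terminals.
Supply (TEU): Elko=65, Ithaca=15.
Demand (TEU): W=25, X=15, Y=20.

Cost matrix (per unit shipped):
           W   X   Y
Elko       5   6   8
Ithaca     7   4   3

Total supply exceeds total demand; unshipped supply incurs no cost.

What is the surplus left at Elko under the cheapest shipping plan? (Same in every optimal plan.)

An optimal plan:
  Elko to W: 25 × 5 = 125
  Elko to X: 15 × 6 = 90
  Elko to Y: 5 × 8 = 40
  Ithaca to Y: 15 × 3 = 45
Total cost = 300.
Elko ships 45 of its 65, leaving 20.

20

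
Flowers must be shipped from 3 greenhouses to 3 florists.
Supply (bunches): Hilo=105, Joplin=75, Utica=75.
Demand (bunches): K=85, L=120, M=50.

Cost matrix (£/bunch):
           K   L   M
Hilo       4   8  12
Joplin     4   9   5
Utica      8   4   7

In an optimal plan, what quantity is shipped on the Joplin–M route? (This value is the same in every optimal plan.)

50

Solving gives:
  Hilo to K: 60 bunches
  Hilo to L: 45 bunches
  Joplin to K: 25 bunches
  Joplin to M: 50 bunches
  Utica to L: 75 bunches
Total cost = £1250.
So Joplin→M carries 50 bunches.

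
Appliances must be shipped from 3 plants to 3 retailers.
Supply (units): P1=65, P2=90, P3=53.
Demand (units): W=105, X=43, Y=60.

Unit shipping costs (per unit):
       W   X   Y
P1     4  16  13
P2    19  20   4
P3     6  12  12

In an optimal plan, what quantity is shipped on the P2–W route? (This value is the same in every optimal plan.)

0

The minimum-cost plan:
  P1–W: 65 units
  P2–X: 30 units
  P2–Y: 60 units
  P3–W: 40 units
  P3–X: 13 units
Total cost = 1496.
The route P2→W is not used.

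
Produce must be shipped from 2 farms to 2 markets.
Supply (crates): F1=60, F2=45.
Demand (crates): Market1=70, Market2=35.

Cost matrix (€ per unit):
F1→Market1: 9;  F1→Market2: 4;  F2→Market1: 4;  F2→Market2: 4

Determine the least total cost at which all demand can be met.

545

Optimal allocation:
  F1–Market1: 25 × €9 = €225
  F1–Market2: 35 × €4 = €140
  F2–Market1: 45 × €4 = €180
Total = 225 + 140 + 180 = €545.
(Supply check: F1 ships 60; F2 ships 45.)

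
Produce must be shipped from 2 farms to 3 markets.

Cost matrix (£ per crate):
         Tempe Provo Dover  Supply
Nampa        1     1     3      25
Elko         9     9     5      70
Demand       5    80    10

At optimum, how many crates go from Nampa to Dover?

0

The minimum-cost plan:
  Nampa–Tempe: 5 crates
  Nampa–Provo: 20 crates
  Elko–Provo: 60 crates
  Elko–Dover: 10 crates
Total cost = £615.
The route Nampa→Dover is not used.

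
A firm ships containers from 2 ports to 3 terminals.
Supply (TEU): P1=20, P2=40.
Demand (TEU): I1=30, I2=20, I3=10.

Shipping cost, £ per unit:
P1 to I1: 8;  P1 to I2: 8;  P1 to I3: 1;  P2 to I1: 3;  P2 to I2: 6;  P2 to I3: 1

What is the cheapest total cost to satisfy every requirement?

240

Optimal allocation:
  P1→I2: 10 × £8 = £80
  P1→I3: 10 × £1 = £10
  P2→I1: 30 × £3 = £90
  P2→I2: 10 × £6 = £60
Total = 80 + 10 + 90 + 60 = £240.
(Supply check: P1 ships 20; P2 ships 40.)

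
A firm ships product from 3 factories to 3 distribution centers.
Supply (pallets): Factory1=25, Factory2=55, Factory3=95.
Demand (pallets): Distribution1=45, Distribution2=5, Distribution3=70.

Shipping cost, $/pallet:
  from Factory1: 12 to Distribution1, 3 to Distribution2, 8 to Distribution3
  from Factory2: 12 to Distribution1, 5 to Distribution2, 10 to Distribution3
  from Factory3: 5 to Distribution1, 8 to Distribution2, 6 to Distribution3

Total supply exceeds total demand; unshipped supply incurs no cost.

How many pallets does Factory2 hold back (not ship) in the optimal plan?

An optimal plan:
  Factory1 to Distribution2: 5 × $3 = $15
  Factory1 to Distribution3: 20 × $8 = $160
  Factory3 to Distribution1: 45 × $5 = $225
  Factory3 to Distribution3: 50 × $6 = $300
Total cost = $700.
Factory2 ships 0 of its 55, leaving 55.

55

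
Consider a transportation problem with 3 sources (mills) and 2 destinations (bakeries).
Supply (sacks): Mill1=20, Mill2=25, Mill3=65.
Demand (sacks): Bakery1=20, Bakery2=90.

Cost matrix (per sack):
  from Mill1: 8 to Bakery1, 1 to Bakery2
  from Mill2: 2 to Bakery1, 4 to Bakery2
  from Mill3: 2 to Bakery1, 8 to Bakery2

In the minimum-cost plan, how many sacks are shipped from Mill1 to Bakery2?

20

Optimal shipments:
  Mill1->Bakery2: 20 × 1 = 20
  Mill2->Bakery2: 25 × 4 = 100
  Mill3->Bakery1: 20 × 2 = 40
  Mill3->Bakery2: 45 × 8 = 360
Total cost = 520.
So Mill1→Bakery2 carries 20 sacks.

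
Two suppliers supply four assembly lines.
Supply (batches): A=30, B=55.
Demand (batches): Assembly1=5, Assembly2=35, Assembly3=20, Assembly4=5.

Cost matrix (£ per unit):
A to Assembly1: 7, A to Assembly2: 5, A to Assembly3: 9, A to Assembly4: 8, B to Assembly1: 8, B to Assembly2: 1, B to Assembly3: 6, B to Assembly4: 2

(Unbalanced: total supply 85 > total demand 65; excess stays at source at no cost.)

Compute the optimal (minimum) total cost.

215

One minimum-cost allocation:
  A→Assembly1: 5 × £7 = £35
  A→Assembly3: 5 × £9 = £45
  B→Assembly2: 35 × £1 = £35
  B→Assembly3: 15 × £6 = £90
  B→Assembly4: 5 × £2 = £10
Total = 35 + 45 + 35 + 90 + 10 = £215.
(Supply check: A ships 10; B ships 55.)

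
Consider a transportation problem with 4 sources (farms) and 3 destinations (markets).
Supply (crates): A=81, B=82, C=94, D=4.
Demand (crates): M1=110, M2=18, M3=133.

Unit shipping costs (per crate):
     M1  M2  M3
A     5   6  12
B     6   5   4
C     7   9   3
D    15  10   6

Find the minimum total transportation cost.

One minimum-cost allocation:
  A to M1: 81 × 5 = 405
  B to M1: 29 × 6 = 174
  B to M2: 18 × 5 = 90
  B to M3: 35 × 4 = 140
  C to M3: 94 × 3 = 282
  D to M3: 4 × 6 = 24
Total = 405 + 174 + 90 + 140 + 282 + 24 = 1115.

1115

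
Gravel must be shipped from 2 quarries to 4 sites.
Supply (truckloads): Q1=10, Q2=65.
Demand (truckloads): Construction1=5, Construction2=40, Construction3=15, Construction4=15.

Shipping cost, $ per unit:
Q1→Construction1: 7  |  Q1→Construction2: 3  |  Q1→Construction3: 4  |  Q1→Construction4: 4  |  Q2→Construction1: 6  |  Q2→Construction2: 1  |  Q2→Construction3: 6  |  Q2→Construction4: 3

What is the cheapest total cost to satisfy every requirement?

185

Optimal allocation:
  Q1 to Construction3: 10 × $4 = $40
  Q2 to Construction1: 5 × $6 = $30
  Q2 to Construction2: 40 × $1 = $40
  Q2 to Construction3: 5 × $6 = $30
  Q2 to Construction4: 15 × $3 = $45
Total = 40 + 30 + 40 + 30 + 45 = $185.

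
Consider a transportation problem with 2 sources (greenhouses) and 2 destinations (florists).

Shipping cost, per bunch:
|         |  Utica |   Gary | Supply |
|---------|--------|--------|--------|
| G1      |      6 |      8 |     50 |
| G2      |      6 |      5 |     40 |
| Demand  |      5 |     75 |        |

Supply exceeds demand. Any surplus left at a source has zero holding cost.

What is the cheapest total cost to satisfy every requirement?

An optimal shipping plan:
  G1->Utica: 5 × 6 = 30
  G1->Gary: 35 × 8 = 280
  G2->Gary: 40 × 5 = 200
Total = 30 + 280 + 200 = 510.

510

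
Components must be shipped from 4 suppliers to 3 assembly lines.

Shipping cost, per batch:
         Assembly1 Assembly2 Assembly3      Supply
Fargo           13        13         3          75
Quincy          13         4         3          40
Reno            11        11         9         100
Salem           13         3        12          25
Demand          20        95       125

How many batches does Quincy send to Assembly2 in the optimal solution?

40

The minimum-cost plan:
  Fargo–Assembly3: 75 × 3 = 225
  Quincy–Assembly2: 40 × 4 = 160
  Reno–Assembly1: 20 × 11 = 220
  Reno–Assembly2: 30 × 11 = 330
  Reno–Assembly3: 50 × 9 = 450
  Salem–Assembly2: 25 × 3 = 75
Total cost = 1460.
So Quincy→Assembly2 carries 40 batches.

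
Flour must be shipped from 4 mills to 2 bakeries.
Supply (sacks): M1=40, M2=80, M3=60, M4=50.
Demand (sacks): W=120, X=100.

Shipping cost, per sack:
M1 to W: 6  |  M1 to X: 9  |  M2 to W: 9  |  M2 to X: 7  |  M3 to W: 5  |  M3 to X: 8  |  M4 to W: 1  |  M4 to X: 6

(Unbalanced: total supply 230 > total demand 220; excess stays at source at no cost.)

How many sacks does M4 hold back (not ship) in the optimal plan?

0

Minimum-cost shipments:
  M1–W: 10 × 6 = 60
  M1–X: 20 × 9 = 180
  M2–X: 80 × 7 = 560
  M3–W: 60 × 5 = 300
  M4–W: 50 × 1 = 50
Total cost = 1150.
M4 ships 50 of its 50, leaving 0.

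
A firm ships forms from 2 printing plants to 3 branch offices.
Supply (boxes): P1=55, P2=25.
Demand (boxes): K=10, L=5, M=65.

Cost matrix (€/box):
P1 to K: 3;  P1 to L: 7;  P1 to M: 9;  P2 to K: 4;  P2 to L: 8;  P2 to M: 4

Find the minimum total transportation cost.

525

Optimal allocation:
  P1→K: 10 boxes
  P1→L: 5 boxes
  P1→M: 40 boxes
  P2→M: 25 boxes
Total cost = €525.
(Supply check: P1 ships 55; P2 ships 25.)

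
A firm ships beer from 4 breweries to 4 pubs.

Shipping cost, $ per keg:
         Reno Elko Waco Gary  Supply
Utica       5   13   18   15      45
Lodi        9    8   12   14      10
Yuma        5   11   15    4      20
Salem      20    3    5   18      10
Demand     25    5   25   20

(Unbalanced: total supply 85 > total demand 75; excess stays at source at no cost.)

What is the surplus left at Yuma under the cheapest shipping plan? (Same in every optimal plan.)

Minimum-cost shipments:
  Utica–Reno: 25 × $5 = $125
  Utica–Elko: 5 × $13 = $65
  Utica–Waco: 5 × $18 = $90
  Lodi–Waco: 10 × $12 = $120
  Yuma–Gary: 20 × $4 = $80
  Salem–Waco: 10 × $5 = $50
Total cost = $530.
Yuma ships 20 of its 20, leaving 0.

0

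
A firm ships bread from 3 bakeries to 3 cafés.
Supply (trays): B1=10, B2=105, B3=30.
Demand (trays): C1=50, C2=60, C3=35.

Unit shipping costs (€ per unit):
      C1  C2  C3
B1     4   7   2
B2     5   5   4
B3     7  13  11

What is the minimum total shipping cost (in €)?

730

One minimum-cost allocation:
  B1–C3: 10 trays
  B2–C1: 20 trays
  B2–C2: 60 trays
  B2–C3: 25 trays
  B3–C1: 30 trays
Total cost = €730.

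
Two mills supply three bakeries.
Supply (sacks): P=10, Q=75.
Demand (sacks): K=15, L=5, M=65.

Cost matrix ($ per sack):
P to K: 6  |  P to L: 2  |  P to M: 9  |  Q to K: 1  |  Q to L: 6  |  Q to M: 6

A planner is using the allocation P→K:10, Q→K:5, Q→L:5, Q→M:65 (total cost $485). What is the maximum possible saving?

55

Current plan cost = 10·6 + 5·1 + 5·6 + 65·6 = $485.
Optimal plan:
  P->L: 5 × $2 = $10
  P->M: 5 × $9 = $45
  Q->K: 15 × $1 = $15
  Q->M: 60 × $6 = $360
Optimal cost = $430.
Saving = 485 − 430 = $55.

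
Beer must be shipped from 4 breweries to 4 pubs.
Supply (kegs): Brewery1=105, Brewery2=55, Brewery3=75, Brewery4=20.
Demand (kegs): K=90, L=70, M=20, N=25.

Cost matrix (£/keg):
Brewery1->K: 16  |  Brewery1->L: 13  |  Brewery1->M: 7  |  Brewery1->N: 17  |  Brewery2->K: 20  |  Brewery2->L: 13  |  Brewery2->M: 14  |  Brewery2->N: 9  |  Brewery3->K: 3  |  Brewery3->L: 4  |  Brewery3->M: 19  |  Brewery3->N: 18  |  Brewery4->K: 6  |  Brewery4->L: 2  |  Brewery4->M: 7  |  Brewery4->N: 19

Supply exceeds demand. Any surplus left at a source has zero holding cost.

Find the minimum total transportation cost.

One minimum-cost allocation:
  Brewery1 to K: 15 × £16 = £240
  Brewery1 to L: 20 × £13 = £260
  Brewery1 to M: 20 × £7 = £140
  Brewery2 to L: 30 × £13 = £390
  Brewery2 to N: 25 × £9 = £225
  Brewery3 to K: 75 × £3 = £225
  Brewery4 to L: 20 × £2 = £40
Total = 240 + 260 + 140 + 390 + 225 + 225 + 40 = £1520.
(Supply check: Brewery1 ships 55; Brewery2 ships 55; Brewery3 ships 75; Brewery4 ships 20.)

1520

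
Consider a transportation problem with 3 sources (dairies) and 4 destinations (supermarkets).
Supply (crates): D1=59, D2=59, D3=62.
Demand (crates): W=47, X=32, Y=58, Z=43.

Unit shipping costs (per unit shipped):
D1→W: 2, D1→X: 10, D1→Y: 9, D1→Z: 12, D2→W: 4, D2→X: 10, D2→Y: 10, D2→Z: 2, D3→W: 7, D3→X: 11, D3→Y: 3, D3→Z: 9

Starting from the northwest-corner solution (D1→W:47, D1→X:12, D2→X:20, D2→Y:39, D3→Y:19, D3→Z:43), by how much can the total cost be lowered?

Current plan cost = 47·2 + 12·10 + 20·10 + 39·10 + 19·3 + 43·9 = 1248.
Optimal plan:
  D1 to W: 47 × 2 = 94
  D1 to X: 12 × 10 = 120
  D2 to X: 16 × 10 = 160
  D2 to Z: 43 × 2 = 86
  D3 to X: 4 × 11 = 44
  D3 to Y: 58 × 3 = 174
Optimal cost = 678.
Saving = 1248 − 678 = 570.

570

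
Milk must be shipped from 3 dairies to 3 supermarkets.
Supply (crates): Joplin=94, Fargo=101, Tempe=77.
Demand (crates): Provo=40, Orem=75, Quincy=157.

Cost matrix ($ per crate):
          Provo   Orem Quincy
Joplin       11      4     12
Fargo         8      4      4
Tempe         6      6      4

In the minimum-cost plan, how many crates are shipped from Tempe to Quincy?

Solving gives:
  Joplin to Provo: 19 × $11 = $209
  Joplin to Orem: 75 × $4 = $300
  Fargo to Quincy: 101 × $4 = $404
  Tempe to Provo: 21 × $6 = $126
  Tempe to Quincy: 56 × $4 = $224
Total cost = $1263.
So Tempe→Quincy carries 56 crates.

56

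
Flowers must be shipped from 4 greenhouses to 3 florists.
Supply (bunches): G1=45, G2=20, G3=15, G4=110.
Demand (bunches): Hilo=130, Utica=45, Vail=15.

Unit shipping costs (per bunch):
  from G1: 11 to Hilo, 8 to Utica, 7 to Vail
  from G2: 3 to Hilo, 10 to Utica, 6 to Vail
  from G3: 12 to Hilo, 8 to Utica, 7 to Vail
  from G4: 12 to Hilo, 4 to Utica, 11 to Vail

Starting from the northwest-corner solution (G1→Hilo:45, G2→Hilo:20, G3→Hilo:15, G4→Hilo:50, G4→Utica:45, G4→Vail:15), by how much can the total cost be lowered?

Current plan cost = 45·11 + 20·3 + 15·12 + 50·12 + 45·4 + 15·11 = 1680.
Optimal plan:
  G1 to Hilo: 45 bunches
  G2 to Hilo: 20 bunches
  G3 to Vail: 15 bunches
  G4 to Hilo: 65 bunches
  G4 to Utica: 45 bunches
Optimal cost = 1620.
Saving = 1680 − 1620 = 60.

60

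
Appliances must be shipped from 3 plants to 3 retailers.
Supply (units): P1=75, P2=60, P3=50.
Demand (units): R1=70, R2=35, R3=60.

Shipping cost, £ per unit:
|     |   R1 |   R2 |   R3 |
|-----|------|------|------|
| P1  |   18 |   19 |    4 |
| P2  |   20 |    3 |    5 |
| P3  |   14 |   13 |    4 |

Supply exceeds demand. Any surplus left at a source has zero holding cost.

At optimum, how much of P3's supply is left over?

0

An optimal plan:
  P1->R1: 20 × £18 = £360
  P1->R3: 55 × £4 = £220
  P2->R2: 35 × £3 = £105
  P2->R3: 5 × £5 = £25
  P3->R1: 50 × £14 = £700
Total cost = £1410.
P3 ships 50 of its 50, leaving 0.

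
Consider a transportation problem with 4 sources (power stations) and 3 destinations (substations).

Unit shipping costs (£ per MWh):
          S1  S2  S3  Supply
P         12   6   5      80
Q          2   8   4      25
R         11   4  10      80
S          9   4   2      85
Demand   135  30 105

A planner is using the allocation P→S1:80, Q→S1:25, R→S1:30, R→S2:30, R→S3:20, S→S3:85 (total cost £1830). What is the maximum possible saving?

120

Current plan cost = 80·12 + 25·2 + 30·11 + 30·4 + 20·10 + 85·2 = £1830.
Optimal plan:
  P to S3: 80 × £5 = £400
  Q to S1: 25 × £2 = £50
  R to S1: 50 × £11 = £550
  R to S2: 30 × £4 = £120
  S to S1: 60 × £9 = £540
  S to S3: 25 × £2 = £50
Optimal cost = £1710.
Saving = 1830 − 1710 = £120.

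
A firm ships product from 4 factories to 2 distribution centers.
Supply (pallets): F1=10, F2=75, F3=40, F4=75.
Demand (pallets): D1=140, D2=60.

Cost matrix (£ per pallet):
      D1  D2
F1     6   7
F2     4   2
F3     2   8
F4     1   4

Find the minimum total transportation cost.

A cheapest plan:
  F1→D1: 10 × £6 = £60
  F2→D1: 15 × £4 = £60
  F2→D2: 60 × £2 = £120
  F3→D1: 40 × £2 = £80
  F4→D1: 75 × £1 = £75
Total = 60 + 60 + 120 + 80 + 75 = £395.
(Supply check: F1 ships 10; F2 ships 75; F3 ships 40; F4 ships 75.)

395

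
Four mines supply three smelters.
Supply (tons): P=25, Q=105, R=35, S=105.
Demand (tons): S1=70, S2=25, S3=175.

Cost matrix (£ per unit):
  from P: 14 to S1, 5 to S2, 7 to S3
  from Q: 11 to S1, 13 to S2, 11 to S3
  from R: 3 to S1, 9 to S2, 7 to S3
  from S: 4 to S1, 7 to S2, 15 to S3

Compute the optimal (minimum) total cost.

One minimum-cost allocation:
  P->S3: 25 × £7 = £175
  Q->S3: 105 × £11 = £1155
  R->S3: 35 × £7 = £245
  S->S1: 70 × £4 = £280
  S->S2: 25 × £7 = £175
  S->S3: 10 × £15 = £150
Total = 175 + 1155 + 245 + 280 + 175 + 150 = £2180.

2180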